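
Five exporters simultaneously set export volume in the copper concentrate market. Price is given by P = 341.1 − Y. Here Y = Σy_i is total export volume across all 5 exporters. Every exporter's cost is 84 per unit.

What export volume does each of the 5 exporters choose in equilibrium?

A representative exporter's profit is π_i = y_i(341.1 − Y) − 84y_i, with Y = y_i + Σ_{j≠i} y_j.
First-order condition: 257.1 − 2y_i − Σ_{j≠i} y_j = 0.
With identical exporters, set every y_j = y: then 257.1 − 2y − 4y = 0, i.e. y = 257.1/6 = 42.85.

42.85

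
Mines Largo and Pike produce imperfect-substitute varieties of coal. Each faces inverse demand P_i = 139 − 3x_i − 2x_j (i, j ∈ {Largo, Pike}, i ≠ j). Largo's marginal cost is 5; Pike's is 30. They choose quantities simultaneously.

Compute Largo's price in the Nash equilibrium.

Mine Largo's profit: π = x_{Largo}(139 − 3x_{Largo} − 2x_{Pike}) − 5x_{Largo}.
∂π/∂x_{Largo} = 134 − 6x_{Largo} − 2x_{Pike} = 0 ⇒ x_{Largo} = 67/3 − (1/3)x_{Pike}.
Similarly x_{Pike} = 109/6 − (1/3)x_{Largo}.
Solving the two reaction functions simultaneously: (1 − (−1/3)(−1/3))x_{Largo} = 67/3 − (1/3)·(109/6), so (8/9)x_{Largo} = 293/18 and x_{Largo} = 18.3125.
Then x_{Pike} = 109/6 − (1/3)·18.3125 = 12.0625.
P_{Largo} = 139 − 3·18.3125 − 2·12.0625 = 59.9375.

59.9375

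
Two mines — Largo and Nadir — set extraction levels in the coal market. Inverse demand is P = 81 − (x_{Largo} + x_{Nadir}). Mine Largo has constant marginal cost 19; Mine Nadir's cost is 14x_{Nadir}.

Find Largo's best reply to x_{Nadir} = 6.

28

Mine Largo's profit: π = x_{Largo}(81 − (x_{Largo} + x_{Nadir})) − 19x_{Largo}.
∂π/∂x_{Largo} = 62 − 2x_{Largo} − x_{Nadir} = 0, so x_{Largo} = 31 − 0.5x_{Nadir}.
At x_{Nadir} = 6: x_{Largo} = 31 − 0.5·6 = 28.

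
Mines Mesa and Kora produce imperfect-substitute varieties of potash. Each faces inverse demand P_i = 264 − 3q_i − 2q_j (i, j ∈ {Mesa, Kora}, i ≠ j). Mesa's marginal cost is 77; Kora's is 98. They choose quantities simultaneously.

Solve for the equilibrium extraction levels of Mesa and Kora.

Mine Mesa's profit: π = q_{Mesa}(264 − 3q_{Mesa} − 2q_{Kora}) − 77q_{Mesa}.
∂π/∂q_{Mesa} = 187 − 6q_{Mesa} − 2q_{Kora} = 0 ⇒ q_{Mesa} = 187/6 − (1/3)q_{Kora}.
Similarly q_{Kora} = 83/3 − (1/3)q_{Mesa}.
Substituting the second reaction function into the first: q_{Mesa} = 187/6 − (1/3)(83/3 − (1/3)q_{Mesa}), which gives (8/9)q_{Mesa} = 395/18 ⇒ q_{Mesa} = 24.6875.
Then q_{Kora} = 83/3 − (1/3)·24.6875 = 19.4375.

24.6875, 19.4375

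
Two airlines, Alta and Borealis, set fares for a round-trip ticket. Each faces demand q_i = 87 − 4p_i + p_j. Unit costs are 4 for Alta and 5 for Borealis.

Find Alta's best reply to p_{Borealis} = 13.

Alta's profit: π = (p_{Alta} − 4)(87 − 4p_{Alta} + p_{Borealis}).
∂π/∂p_{Alta} = 103 − 8p_{Alta} + p_{Borealis} = 0 ⇒ p_{Alta} = 12.875 + 0.125p_{Borealis}.
At p_{Borealis} = 13: p_{Alta} = 12.875 + 0.125·13 = 14.5.

14.5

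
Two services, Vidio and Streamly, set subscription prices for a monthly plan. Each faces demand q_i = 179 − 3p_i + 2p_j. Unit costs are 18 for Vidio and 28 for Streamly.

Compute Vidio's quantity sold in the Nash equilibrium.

126.375

Vidio's profit: π = (p_{Vidio} − 18)(179 − 3p_{Vidio} + 2p_{Streamly}).
∂π/∂p_{Vidio} = 233 − 6p_{Vidio} + 2p_{Streamly} = 0 ⇒ p_{Vidio} = 233/6 + (1/3)p_{Streamly}.
Similarly p_{Streamly} = 263/6 + (1/3)p_{Vidio}.
Solving the two reaction functions simultaneously: (1 − (1/3)(1/3))p_{Vidio} = 233/6 + (1/3)·(263/6), so (8/9)p_{Vidio} = 481/9 and p_{Vidio} = 60.125.
Then p_{Streamly} = 263/6 + (1/3)·60.125 = 63.875.
q_{Vidio} = 179 − 3·60.125 + 2·63.875 = 126.375.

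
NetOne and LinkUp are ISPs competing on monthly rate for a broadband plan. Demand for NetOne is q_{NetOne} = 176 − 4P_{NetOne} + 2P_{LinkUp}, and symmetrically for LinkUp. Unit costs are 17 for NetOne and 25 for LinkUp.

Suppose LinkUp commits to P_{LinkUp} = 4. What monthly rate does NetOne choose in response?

NetOne's profit: π = (P_{NetOne} − 17)(176 − 4P_{NetOne} + 2P_{LinkUp}).
∂π/∂P_{NetOne} = 244 − 8P_{NetOne} + 2P_{LinkUp} = 0 ⇒ P_{NetOne} = 30.5 + 0.25P_{LinkUp}.
At P_{LinkUp} = 4: P_{NetOne} = 30.5 + 0.25·4 = 31.5.

31.5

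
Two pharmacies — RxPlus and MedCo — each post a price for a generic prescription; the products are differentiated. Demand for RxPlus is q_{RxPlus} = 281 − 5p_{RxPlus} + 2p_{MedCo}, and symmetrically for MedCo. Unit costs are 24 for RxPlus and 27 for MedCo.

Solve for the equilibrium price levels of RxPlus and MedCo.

50.4375, 51.6875

RxPlus's profit: π = (p_{RxPlus} − 24)(281 − 5p_{RxPlus} + 2p_{MedCo}).
∂π/∂p_{RxPlus} = 401 − 10p_{RxPlus} + 2p_{MedCo} = 0 ⇒ p_{RxPlus} = 40.1 + 0.2p_{MedCo}.
Similarly p_{MedCo} = 41.6 + 0.2p_{RxPlus}.
Plugging p_{MedCo} into RxPlus's best response: p_{RxPlus} = 40.1 + 0.2(41.6 + 0.2p_{RxPlus}) ⇒ 0.96p_{RxPlus} = 48.42, so p_{RxPlus} = 50.4375.
Then p_{MedCo} = 41.6 + 0.2·50.4375 = 51.6875.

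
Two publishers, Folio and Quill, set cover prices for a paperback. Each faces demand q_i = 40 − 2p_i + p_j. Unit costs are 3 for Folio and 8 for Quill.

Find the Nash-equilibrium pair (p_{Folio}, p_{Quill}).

Folio's profit: π = (p_{Folio} − 3)(40 − 2p_{Folio} + p_{Quill}).
∂π/∂p_{Folio} = 46 − 4p_{Folio} + p_{Quill} = 0 ⇒ p_{Folio} = 11.5 + 0.25p_{Quill}.
Similarly p_{Quill} = 14 + 0.25p_{Folio}.
Substituting the second reaction function into the first: p_{Folio} = 11.5 + 0.25(14 + 0.25p_{Folio}), which gives 0.9375p_{Folio} = 15 ⇒ p_{Folio} = 16.
Then p_{Quill} = 14 + 0.25·16 = 18.

16, 18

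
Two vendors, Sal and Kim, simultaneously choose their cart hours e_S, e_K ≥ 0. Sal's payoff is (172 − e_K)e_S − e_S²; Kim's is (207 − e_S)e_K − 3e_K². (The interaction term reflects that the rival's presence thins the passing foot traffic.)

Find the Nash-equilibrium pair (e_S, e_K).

Expanding Sal's payoff: 172e_S − e_Ke_S − e_S².
∂π/∂e_S = 172 − e_K − 2e_S = 0, so e_S = 86 − 0.5e_K.
Likewise for Kim: e_K = 34.5 − (1/6)e_S.
Substituting the second reaction function into the first: e_S = 86 − 0.5(34.5 − (1/6)e_S), which gives (11/12)e_S = 68.75 ⇒ e_S = 75.
Then e_K = 34.5 − (1/6)·75 = 22.

75, 22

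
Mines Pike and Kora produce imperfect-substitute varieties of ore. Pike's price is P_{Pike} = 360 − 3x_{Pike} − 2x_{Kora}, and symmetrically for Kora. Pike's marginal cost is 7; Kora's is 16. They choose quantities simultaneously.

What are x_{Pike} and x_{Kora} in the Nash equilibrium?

Mine Pike's profit: π = x_{Pike}(360 − 3x_{Pike} − 2x_{Kora}) − 7x_{Pike}.
∂π/∂x_{Pike} = 353 − 6x_{Pike} − 2x_{Kora} = 0 ⇒ x_{Pike} = 353/6 − (1/3)x_{Kora}.
Similarly x_{Kora} = 172/3 − (1/3)x_{Pike}.
Plugging x_{Kora} into Pike's best response: x_{Pike} = 353/6 − (1/3)(172/3 − (1/3)x_{Pike}) ⇒ (8/9)x_{Pike} = 715/18, so x_{Pike} = 44.6875.
Then x_{Kora} = 172/3 − (1/3)·44.6875 = 42.4375.

44.6875, 42.4375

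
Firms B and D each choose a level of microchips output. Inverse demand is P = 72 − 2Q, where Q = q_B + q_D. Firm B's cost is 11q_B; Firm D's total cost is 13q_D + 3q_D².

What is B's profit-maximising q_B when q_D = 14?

Firm B's profit: π = q_B(72 − 2(q_B + q_D)) − 11q_B.
∂π/∂q_B = 61 − 4q_B − 2q_D = 0, so q_B = 15.25 − 0.5q_D.
At q_D = 14: q_B = 15.25 − 0.5·14 = 8.25.

8.25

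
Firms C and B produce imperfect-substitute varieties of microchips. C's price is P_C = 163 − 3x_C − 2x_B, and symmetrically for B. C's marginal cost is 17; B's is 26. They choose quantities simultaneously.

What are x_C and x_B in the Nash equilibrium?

18.8125, 16.5625

Firm C's profit: π = x_C(163 − 3x_C − 2x_B) − 17x_C.
∂π/∂x_C = 146 − 6x_C − 2x_B = 0 ⇒ x_C = 73/3 − (1/3)x_B.
Similarly x_B = 137/6 − (1/3)x_C.
Substituting the second reaction function into the first: x_C = 73/3 − (1/3)(137/6 − (1/3)x_C), which gives (8/9)x_C = 301/18 ⇒ x_C = 18.8125.
Then x_B = 137/6 − (1/3)·18.8125 = 16.5625.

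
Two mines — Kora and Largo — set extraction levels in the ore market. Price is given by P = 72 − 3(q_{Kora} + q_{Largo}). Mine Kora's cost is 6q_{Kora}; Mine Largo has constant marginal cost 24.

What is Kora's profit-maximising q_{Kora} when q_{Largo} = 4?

Mine Kora's profit: π = q_{Kora}(72 − 3(q_{Kora} + q_{Largo})) − 6q_{Kora}.
∂π/∂q_{Kora} = 66 − 6q_{Kora} − 3q_{Largo} = 0, so q_{Kora} = 11 − 0.5q_{Largo}.
At q_{Largo} = 4: q_{Kora} = 11 − 0.5·4 = 9.

9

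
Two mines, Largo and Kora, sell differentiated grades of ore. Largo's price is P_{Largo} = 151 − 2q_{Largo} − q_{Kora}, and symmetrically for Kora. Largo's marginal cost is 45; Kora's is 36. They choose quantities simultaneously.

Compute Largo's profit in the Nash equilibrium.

Mine Largo's profit: π = q_{Largo}(151 − 2q_{Largo} − q_{Kora}) − 45q_{Largo}.
∂π/∂q_{Largo} = 106 − 4q_{Largo} − q_{Kora} = 0 ⇒ q_{Largo} = 26.5 − 0.25q_{Kora}.
Similarly q_{Kora} = 28.75 − 0.25q_{Largo}.
Solving the two reaction functions simultaneously: (1 − (−0.25)(−0.25))q_{Largo} = 26.5 − 0.25·28.75, so 0.9375q_{Largo} = 19.3125 and q_{Largo} = 20.6.
Then q_{Kora} = 28.75 − 0.25·20.6 = 23.6.
P_{Largo} = 151 − 2·20.6 − 23.6 = 86.2.
Profit = (86.2 − 45)·20.6 = 848.72.

848.72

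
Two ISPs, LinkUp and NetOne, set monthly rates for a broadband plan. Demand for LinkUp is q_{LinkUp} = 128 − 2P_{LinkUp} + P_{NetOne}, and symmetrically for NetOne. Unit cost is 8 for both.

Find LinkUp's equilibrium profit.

LinkUp's profit: π = (P_{LinkUp} − 8)(128 − 2P_{LinkUp} + P_{NetOne}).
∂π/∂P_{LinkUp} = 144 − 4P_{LinkUp} + P_{NetOne} = 0 ⇒ P_{LinkUp} = 36 + 0.25P_{NetOne}.
Setting P_{LinkUp} = P_{NetOne} in the reaction function: P_{LinkUp} = 36 + 0.25P_{LinkUp}, so P_{LinkUp} = 36 / 0.75 = 48.
q_{LinkUp} = 128 − 2·48 + 48 = 80.
Profit = (48 − 8)·80 = 3200.

3200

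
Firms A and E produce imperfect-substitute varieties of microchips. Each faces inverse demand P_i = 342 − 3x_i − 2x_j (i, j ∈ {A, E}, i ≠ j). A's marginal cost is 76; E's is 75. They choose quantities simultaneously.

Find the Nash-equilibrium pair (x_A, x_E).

Firm A's profit: π = x_A(342 − 3x_A − 2x_E) − 76x_A.
∂π/∂x_A = 266 − 6x_A − 2x_E = 0 ⇒ x_A = 133/3 − (1/3)x_E.
Similarly x_E = 44.5 − (1/3)x_A.
Substituting the second reaction function into the first: x_A = 133/3 − (1/3)(44.5 − (1/3)x_A), which gives (8/9)x_A = 29.5 ⇒ x_A = 33.1875.
Then x_E = 44.5 − (1/3)·33.1875 = 33.4375.

33.1875, 33.4375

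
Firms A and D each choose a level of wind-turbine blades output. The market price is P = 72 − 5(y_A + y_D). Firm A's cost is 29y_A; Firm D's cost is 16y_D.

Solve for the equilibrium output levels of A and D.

2, 4.6

Firm A's profit: π = y_A(72 − 5(y_A + y_D)) − 29y_A.
∂π/∂y_A = 43 − 10y_A − 5y_D = 0, so y_A = 4.3 − 0.5y_D.
By the same steps for D: y_D = 5.6 − 0.5y_A.
Substituting the second reaction function into the first: y_A = 4.3 − 0.5(5.6 − 0.5y_A), which gives 0.75y_A = 1.5 ⇒ y_A = 2.
Then y_D = 5.6 − 0.5·2 = 4.6.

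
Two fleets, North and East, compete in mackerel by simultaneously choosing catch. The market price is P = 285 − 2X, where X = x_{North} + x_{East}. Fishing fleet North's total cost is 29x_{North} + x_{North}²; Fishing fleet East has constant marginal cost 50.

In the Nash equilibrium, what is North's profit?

Fishing fleet North's profit: π = x_{North}(285 − 2(x_{North} + x_{East})) − 29x_{North} − x_{North}².
∂π/∂x_{North} = 256 − 6x_{North} − 2x_{East} = 0, so x_{North} = 128/3 − (1/3)x_{East}.
For East: ∂π/∂x_{East} = 235 − 4x_{East} − 2x_{North} = 0 ⇒ x_{East} = 58.75 − 0.5x_{North}.
Plugging x_{East} into North's best response: x_{North} = 128/3 − (1/3)(58.75 − 0.5x_{North}) ⇒ (5/6)x_{North} = 277/12, so x_{North} = 27.7.
Then x_{East} = 58.75 − 0.5·27.7 = 44.9.
Price P = 285 − 2·72.6 = 139.8.
North's profit: (139.8 − 29)·27.7 − (27.7)² = 2301.87.

2301.87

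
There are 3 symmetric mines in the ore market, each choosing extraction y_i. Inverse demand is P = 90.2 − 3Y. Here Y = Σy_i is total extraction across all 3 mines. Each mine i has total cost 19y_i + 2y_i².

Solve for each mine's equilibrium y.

A representative mine's profit is π_i = y_i(90.2 − 3Y) − 19y_i − 2y_i², with Y = y_i + Σ_{j≠i} y_j.
First-order condition: 71.2 − 10y_i − 3Σ_{j≠i} y_j = 0.
With identical mines, set every y_j = y: then 71.2 − 10y − 6y = 0, i.e. y = 71.2/16 = 4.45.

4.45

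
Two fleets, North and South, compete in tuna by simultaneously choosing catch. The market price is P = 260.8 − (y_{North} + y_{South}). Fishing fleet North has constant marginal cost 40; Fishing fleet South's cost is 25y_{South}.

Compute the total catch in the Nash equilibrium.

Fishing fleet North's profit: π = y_{North}(260.8 − (y_{North} + y_{South})) − 40y_{North}.
∂π/∂y_{North} = 220.8 − 2y_{North} − y_{South} = 0, so y_{North} = 110.4 − 0.5y_{South}.
By the same steps for South: y_{South} = 117.9 − 0.5y_{North}.
Solving the two reaction functions simultaneously: (1 − (−0.5)(−0.5))y_{North} = 110.4 − 0.5·117.9, so 0.75y_{North} = 51.45 and y_{North} = 68.6.
Then y_{South} = 117.9 − 0.5·68.6 = 83.6.
Total catch: 68.6 + 83.6 = 152.2.

152.2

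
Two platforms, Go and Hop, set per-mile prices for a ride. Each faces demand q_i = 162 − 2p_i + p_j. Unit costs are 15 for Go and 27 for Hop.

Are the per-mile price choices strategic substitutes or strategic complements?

Go's profit: π = (p_{Go} − 15)(162 − 2p_{Go} + p_{Hop}).
∂π/∂p_{Go} = 192 − 4p_{Go} + p_{Hop} = 0 ⇒ p_{Go} = 48 + 0.25p_{Hop}.
The best-response slope dp_{Go}/dp_{Hop} = 0.25 > 0: the reaction function is upward-sloping, so the choices are strategic complements.

strategic complements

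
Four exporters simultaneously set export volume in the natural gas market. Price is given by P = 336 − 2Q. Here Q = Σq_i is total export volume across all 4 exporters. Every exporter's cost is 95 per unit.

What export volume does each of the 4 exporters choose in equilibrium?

24.1

A representative exporter's profit is π_i = q_i(336 − 2Q) − 95q_i, with Q = q_i + Σ_{j≠i} q_j.
First-order condition: 241 − 4q_i − 2Σ_{j≠i} q_j = 0.
In a symmetric equilibrium every exporter chooses the same q, so Σ_{j≠i} q_j = 3q. The condition becomes 241 − 10q = 0, giving q = 241/10 = 24.1.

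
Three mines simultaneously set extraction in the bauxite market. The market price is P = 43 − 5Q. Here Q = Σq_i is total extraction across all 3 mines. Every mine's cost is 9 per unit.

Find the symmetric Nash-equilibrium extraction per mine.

1.7

A representative mine's profit is π_i = q_i(43 − 5Q) − 9q_i, with Q = q_i + Σ_{j≠i} q_j.
First-order condition: 34 − 10q_i − 5Σ_{j≠i} q_j = 0.
In a symmetric equilibrium every mine chooses the same q, so Σ_{j≠i} q_j = 2q. The condition becomes 34 − 20q = 0, giving q = 34/20 = 1.7.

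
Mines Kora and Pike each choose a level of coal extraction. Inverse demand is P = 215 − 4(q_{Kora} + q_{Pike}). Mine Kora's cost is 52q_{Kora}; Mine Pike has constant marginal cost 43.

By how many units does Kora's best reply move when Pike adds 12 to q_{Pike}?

Mine Kora's profit: π = q_{Kora}(215 − 4(q_{Kora} + q_{Pike})) − 52q_{Kora}.
∂π/∂q_{Kora} = 163 − 8q_{Kora} − 4q_{Pike} = 0, so q_{Kora} = 20.375 − 0.5q_{Pike}.
The reaction-function slope is −0.5, so a 12-unit rise in q_{Pike} moves q_{Kora} by −0.5 × 12 = −6. Kora's best response falls — the actions are strategic substitutes.

-6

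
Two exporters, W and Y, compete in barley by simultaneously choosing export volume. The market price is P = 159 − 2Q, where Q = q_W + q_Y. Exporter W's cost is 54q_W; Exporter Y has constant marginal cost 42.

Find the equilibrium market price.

Exporter W's profit: π = q_W(159 − 2(q_W + q_Y)) − 54q_W.
∂π/∂q_W = 105 − 4q_W − 2q_Y = 0, so q_W = 26.25 − 0.5q_Y.
By the same steps for Y: q_Y = 29.25 − 0.5q_W.
Plugging q_Y into W's best response: q_W = 26.25 − 0.5(29.25 − 0.5q_W) ⇒ 0.75q_W = 11.625, so q_W = 15.5.
Then q_Y = 29.25 − 0.5·15.5 = 21.5.
Equilibrium price: P = 159 − 2·37 = 85.

85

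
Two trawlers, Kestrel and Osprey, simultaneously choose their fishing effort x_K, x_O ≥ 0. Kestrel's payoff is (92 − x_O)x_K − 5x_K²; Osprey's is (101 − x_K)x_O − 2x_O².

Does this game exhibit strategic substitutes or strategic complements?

Expanding Kestrel's payoff: 92x_K − x_Ox_K − 5x_K².
∂π/∂x_K = 92 − x_O − 10x_K = 0, so x_K = 9.2 − 0.1x_O.
The best-response slope dx_K/dx_O = −0.1 < 0: the reaction function is downward-sloping, so the choices are strategic substitutes.

strategic substitutes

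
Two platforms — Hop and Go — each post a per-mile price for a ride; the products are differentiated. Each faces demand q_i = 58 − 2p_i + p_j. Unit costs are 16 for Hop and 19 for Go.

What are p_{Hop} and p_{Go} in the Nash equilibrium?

30.4, 31.6

Hop's profit: π = (p_{Hop} − 16)(58 − 2p_{Hop} + p_{Go}).
∂π/∂p_{Hop} = 90 − 4p_{Hop} + p_{Go} = 0 ⇒ p_{Hop} = 22.5 + 0.25p_{Go}.
Similarly p_{Go} = 24 + 0.25p_{Hop}.
Solving the two reaction functions simultaneously: (1 − (0.25)(0.25))p_{Hop} = 22.5 + 0.25·24, so 0.9375p_{Hop} = 28.5 and p_{Hop} = 30.4.
Then p_{Go} = 24 + 0.25·30.4 = 31.6.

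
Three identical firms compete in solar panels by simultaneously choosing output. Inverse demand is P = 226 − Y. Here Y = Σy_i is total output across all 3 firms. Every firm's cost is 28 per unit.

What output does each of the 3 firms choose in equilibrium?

A representative firm's profit is π_i = y_i(226 − Y) − 28y_i, with Y = y_i + Σ_{j≠i} y_j.
First-order condition: 198 − 2y_i − Σ_{j≠i} y_j = 0.
In a symmetric equilibrium every firm chooses the same y, so Σ_{j≠i} y_j = 2y. The condition becomes 198 − 4y = 0, giving y = 198/4 = 49.5.

49.5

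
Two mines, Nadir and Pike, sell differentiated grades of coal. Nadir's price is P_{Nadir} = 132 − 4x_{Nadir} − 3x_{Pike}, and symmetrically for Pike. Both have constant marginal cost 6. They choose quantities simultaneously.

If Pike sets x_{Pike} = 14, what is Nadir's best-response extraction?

Mine Nadir's profit: π = x_{Nadir}(132 − 4x_{Nadir} − 3x_{Pike}) − 6x_{Nadir}.
∂π/∂x_{Nadir} = 126 − 8x_{Nadir} − 3x_{Pike} = 0 ⇒ x_{Nadir} = 15.75 − 0.375x_{Pike}.
At x_{Pike} = 14: x_{Nadir} = 15.75 − 0.375·14 = 10.5.

10.5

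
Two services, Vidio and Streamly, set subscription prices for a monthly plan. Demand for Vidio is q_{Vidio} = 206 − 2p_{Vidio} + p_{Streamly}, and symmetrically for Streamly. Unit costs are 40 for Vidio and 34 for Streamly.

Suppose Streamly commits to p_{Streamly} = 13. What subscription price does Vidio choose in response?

74.75

Vidio's profit: π = (p_{Vidio} − 40)(206 − 2p_{Vidio} + p_{Streamly}).
∂π/∂p_{Vidio} = 286 − 4p_{Vidio} + p_{Streamly} = 0 ⇒ p_{Vidio} = 71.5 + 0.25p_{Streamly}.
At p_{Streamly} = 13: p_{Vidio} = 71.5 + 0.25·13 = 74.75.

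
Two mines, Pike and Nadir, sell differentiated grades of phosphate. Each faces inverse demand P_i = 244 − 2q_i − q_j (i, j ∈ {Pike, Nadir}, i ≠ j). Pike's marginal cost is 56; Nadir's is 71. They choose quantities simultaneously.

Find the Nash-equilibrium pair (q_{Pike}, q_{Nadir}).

Mine Pike's profit: π = q_{Pike}(244 − 2q_{Pike} − q_{Nadir}) − 56q_{Pike}.
∂π/∂q_{Pike} = 188 − 4q_{Pike} − q_{Nadir} = 0 ⇒ q_{Pike} = 47 − 0.25q_{Nadir}.
Similarly q_{Nadir} = 43.25 − 0.25q_{Pike}.
Substituting the second reaction function into the first: q_{Pike} = 47 − 0.25(43.25 − 0.25q_{Pike}), which gives 0.9375q_{Pike} = 36.1875 ⇒ q_{Pike} = 38.6.
Then q_{Nadir} = 43.25 − 0.25·38.6 = 33.6.

38.6, 33.6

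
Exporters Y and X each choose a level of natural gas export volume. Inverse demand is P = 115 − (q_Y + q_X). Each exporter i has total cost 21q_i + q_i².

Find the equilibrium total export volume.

Exporter Y's profit: π = q_Y(115 − (q_Y + q_X)) − 21q_Y − q_Y².
∂π/∂q_Y = 94 − 4q_Y − q_X = 0, so q_Y = 23.5 − 0.25q_X.
The game is symmetric, so in equilibrium q_X = q_Y: the reaction function gives 1.25q_Y = 23.5, hence q_Y = 18.8.
Total export volume: 18.8 + 18.8 = 37.6.

37.6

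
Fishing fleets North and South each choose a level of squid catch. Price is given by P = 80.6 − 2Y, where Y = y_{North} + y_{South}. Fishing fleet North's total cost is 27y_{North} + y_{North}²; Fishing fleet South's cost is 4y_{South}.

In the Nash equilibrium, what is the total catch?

Fishing fleet North's profit: π = y_{North}(80.6 − 2(y_{North} + y_{South})) − 27y_{North} − y_{North}².
∂π/∂y_{North} = 53.6 − 6y_{North} − 2y_{South} = 0, so y_{North} = 134/15 − (1/3)y_{South}.
For South: ∂π/∂y_{South} = 76.6 − 4y_{South} − 2y_{North} = 0 ⇒ y_{South} = 19.15 − 0.5y_{North}.
Substituting the second reaction function into the first: y_{North} = 134/15 − (1/3)(19.15 − 0.5y_{North}), which gives (5/6)y_{North} = 2.55 ⇒ y_{North} = 3.06.
Then y_{South} = 19.15 − 0.5·3.06 = 17.62.
Total catch: 3.06 + 17.62 = 20.68.

20.68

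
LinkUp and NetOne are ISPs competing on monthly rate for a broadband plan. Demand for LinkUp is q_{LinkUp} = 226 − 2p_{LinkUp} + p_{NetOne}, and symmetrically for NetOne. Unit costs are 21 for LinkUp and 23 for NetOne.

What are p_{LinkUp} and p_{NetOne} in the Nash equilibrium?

89.6, 90.4

LinkUp's profit: π = (p_{LinkUp} − 21)(226 − 2p_{LinkUp} + p_{NetOne}).
∂π/∂p_{LinkUp} = 268 − 4p_{LinkUp} + p_{NetOne} = 0 ⇒ p_{LinkUp} = 67 + 0.25p_{NetOne}.
Similarly p_{NetOne} = 68 + 0.25p_{LinkUp}.
Substituting the second reaction function into the first: p_{LinkUp} = 67 + 0.25(68 + 0.25p_{LinkUp}), which gives 0.9375p_{LinkUp} = 84 ⇒ p_{LinkUp} = 89.6.
Then p_{NetOne} = 68 + 0.25·89.6 = 90.4.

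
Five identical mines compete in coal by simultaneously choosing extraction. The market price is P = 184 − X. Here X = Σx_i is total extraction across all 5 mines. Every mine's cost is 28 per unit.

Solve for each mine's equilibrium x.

26

A representative mine's profit is π_i = x_i(184 − X) − 28x_i, with X = x_i + Σ_{j≠i} x_j.
First-order condition: 156 − 2x_i − Σ_{j≠i} x_j = 0.
With identical mines, set every x_j = x: then 156 − 2x − 4x = 0, i.e. x = 156/6 = 26.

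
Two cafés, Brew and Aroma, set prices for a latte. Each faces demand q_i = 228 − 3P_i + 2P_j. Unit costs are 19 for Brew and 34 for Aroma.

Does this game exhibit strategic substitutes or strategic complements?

strategic complements

Brew's profit: π = (P_{Brew} − 19)(228 − 3P_{Brew} + 2P_{Aroma}).
∂π/∂P_{Brew} = 285 − 6P_{Brew} + 2P_{Aroma} = 0 ⇒ P_{Brew} = 47.5 + (1/3)P_{Aroma}.
The best-response slope dP_{Brew}/dP_{Aroma} = 1/3 > 0: the reaction function is upward-sloping, so the choices are strategic complements.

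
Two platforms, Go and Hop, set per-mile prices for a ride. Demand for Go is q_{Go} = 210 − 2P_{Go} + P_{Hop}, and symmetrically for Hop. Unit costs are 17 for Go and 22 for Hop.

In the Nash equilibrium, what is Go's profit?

8450

Go's profit: π = (P_{Go} − 17)(210 − 2P_{Go} + P_{Hop}).
∂π/∂P_{Go} = 244 − 4P_{Go} + P_{Hop} = 0 ⇒ P_{Go} = 61 + 0.25P_{Hop}.
Similarly P_{Hop} = 63.5 + 0.25P_{Go}.
Substituting the second reaction function into the first: P_{Go} = 61 + 0.25(63.5 + 0.25P_{Go}), which gives 0.9375P_{Go} = 76.875 ⇒ P_{Go} = 82.
Then P_{Hop} = 63.5 + 0.25·82 = 84.
q_{Go} = 210 − 2·82 + 84 = 130.
Profit = (82 − 17)·130 = 8450.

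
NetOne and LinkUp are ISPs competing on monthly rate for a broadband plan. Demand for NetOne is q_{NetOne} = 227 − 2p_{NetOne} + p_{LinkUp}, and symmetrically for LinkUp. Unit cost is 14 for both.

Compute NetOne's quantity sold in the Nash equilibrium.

NetOne's profit: π = (p_{NetOne} − 14)(227 − 2p_{NetOne} + p_{LinkUp}).
∂π/∂p_{NetOne} = 255 − 4p_{NetOne} + p_{LinkUp} = 0 ⇒ p_{NetOne} = 63.75 + 0.25p_{LinkUp}.
Setting p_{NetOne} = p_{LinkUp} in the reaction function: p_{NetOne} = 63.75 + 0.25p_{NetOne}, so p_{NetOne} = 63.75 / 0.75 = 85.
q_{NetOne} = 227 − 2·85 + 85 = 142.

142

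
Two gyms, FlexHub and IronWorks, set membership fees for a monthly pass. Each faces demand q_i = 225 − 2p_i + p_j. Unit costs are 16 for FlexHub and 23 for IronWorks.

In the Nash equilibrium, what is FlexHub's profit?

9968.72

FlexHub's profit: π = (p_{FlexHub} − 16)(225 − 2p_{FlexHub} + p_{IronWorks}).
∂π/∂p_{FlexHub} = 257 − 4p_{FlexHub} + p_{IronWorks} = 0 ⇒ p_{FlexHub} = 64.25 + 0.25p_{IronWorks}.
Similarly p_{IronWorks} = 67.75 + 0.25p_{FlexHub}.
Plugging p_{IronWorks} into FlexHub's best response: p_{FlexHub} = 64.25 + 0.25(67.75 + 0.25p_{FlexHub}) ⇒ 0.9375p_{FlexHub} = 81.1875, so p_{FlexHub} = 86.6.
Then p_{IronWorks} = 67.75 + 0.25·86.6 = 89.4.
q_{FlexHub} = 225 − 2·86.6 + 89.4 = 141.2.
Profit = (86.6 − 16)·141.2 = 9968.72.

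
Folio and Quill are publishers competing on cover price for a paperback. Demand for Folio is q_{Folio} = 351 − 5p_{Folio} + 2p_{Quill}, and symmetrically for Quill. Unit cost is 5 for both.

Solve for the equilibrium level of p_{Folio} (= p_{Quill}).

Folio's profit: π = (p_{Folio} − 5)(351 − 5p_{Folio} + 2p_{Quill}).
∂π/∂p_{Folio} = 376 − 10p_{Folio} + 2p_{Quill} = 0 ⇒ p_{Folio} = 37.6 + 0.2p_{Quill}.
By symmetry p_{Quill} = p_{Folio}; substituting into the reaction function, 0.8p_{Folio} = 37.6 and p_{Folio} = 47.

47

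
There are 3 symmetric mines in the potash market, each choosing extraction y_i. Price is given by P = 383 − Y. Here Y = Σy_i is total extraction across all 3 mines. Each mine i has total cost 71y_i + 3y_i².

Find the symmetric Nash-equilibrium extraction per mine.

31.2

A representative mine's profit is π_i = y_i(383 − Y) − 71y_i − 3y_i², with Y = y_i + Σ_{j≠i} y_j.
First-order condition: 312 − 8y_i − Σ_{j≠i} y_j = 0.
With identical mines, set every y_j = y: then 312 − 8y − 2y = 0, i.e. y = 312/10 = 31.2.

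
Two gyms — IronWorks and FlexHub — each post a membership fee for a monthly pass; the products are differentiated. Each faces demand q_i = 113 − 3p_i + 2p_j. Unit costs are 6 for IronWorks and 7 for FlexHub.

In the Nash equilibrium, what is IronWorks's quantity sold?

IronWorks's profit: π = (p_{IronWorks} − 6)(113 − 3p_{IronWorks} + 2p_{FlexHub}).
∂π/∂p_{IronWorks} = 131 − 6p_{IronWorks} + 2p_{FlexHub} = 0 ⇒ p_{IronWorks} = 131/6 + (1/3)p_{FlexHub}.
Similarly p_{FlexHub} = 67/3 + (1/3)p_{IronWorks}.
Substituting the second reaction function into the first: p_{IronWorks} = 131/6 + (1/3)(67/3 + (1/3)p_{IronWorks}), which gives (8/9)p_{IronWorks} = 527/18 ⇒ p_{IronWorks} = 32.9375.
Then p_{FlexHub} = 67/3 + (1/3)·32.9375 = 33.3125.
q_{IronWorks} = 113 − 3·32.9375 + 2·33.3125 = 80.8125.

80.8125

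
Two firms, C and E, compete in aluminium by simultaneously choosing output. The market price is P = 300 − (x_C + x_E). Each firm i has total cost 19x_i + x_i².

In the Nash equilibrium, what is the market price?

187.6

Firm C's profit: π = x_C(300 − (x_C + x_E)) − 19x_C − x_C².
∂π/∂x_C = 281 − 4x_C − x_E = 0, so x_C = 70.25 − 0.25x_E.
The game is symmetric, so in equilibrium x_E = x_C: the reaction function gives 1.25x_C = 70.25, hence x_C = 56.2.
Equilibrium price: P = 300 − 112.4 = 187.6.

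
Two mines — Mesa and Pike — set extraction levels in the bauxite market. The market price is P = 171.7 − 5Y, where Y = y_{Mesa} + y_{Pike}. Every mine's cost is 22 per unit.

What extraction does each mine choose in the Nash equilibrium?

9.98

Mine Mesa's profit: π = y_{Mesa}(171.7 − 5(y_{Mesa} + y_{Pike})) − 22y_{Mesa}.
∂π/∂y_{Mesa} = 149.7 − 10y_{Mesa} − 5y_{Pike} = 0, so y_{Mesa} = 14.97 − 0.5y_{Pike}.
Setting y_{Mesa} = y_{Pike} in the reaction function: y_{Mesa} = 14.97 − 0.5y_{Mesa}, so y_{Mesa} = 14.97 / 1.5 = 9.98.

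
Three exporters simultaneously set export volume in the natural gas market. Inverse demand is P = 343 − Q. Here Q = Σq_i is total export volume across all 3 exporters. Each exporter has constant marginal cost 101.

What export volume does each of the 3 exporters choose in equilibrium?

60.5

A representative exporter's profit is π_i = q_i(343 − Q) − 101q_i, with Q = q_i + Σ_{j≠i} q_j.
First-order condition: 242 − 2q_i − Σ_{j≠i} q_j = 0.
With identical exporters, set every q_j = q: then 242 − 2q − 2q = 0, i.e. q = 242/4 = 60.5.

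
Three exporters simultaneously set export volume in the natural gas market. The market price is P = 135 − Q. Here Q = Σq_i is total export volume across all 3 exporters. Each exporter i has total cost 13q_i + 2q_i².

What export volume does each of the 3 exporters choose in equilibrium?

15.25

A representative exporter's profit is π_i = q_i(135 − Q) − 13q_i − 2q_i², with Q = q_i + Σ_{j≠i} q_j.
First-order condition: 122 − 6q_i − Σ_{j≠i} q_j = 0.
With identical exporters, set every q_j = q: then 122 − 6q − 2q = 0, i.e. q = 122/8 = 15.25.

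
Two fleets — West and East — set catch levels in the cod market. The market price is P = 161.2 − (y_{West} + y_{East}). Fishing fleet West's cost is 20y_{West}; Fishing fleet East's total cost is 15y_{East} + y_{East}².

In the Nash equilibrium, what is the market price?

79.8

Fishing fleet West's profit: π = y_{West}(161.2 − (y_{West} + y_{East})) − 20y_{West}.
∂π/∂y_{West} = 141.2 − 2y_{West} − y_{East} = 0, so y_{West} = 70.6 − 0.5y_{East}.
For East: ∂π/∂y_{East} = 146.2 − 4y_{East} − y_{West} = 0 ⇒ y_{East} = 36.55 − 0.25y_{West}.
Substituting the second reaction function into the first: y_{West} = 70.6 − 0.5(36.55 − 0.25y_{West}), which gives 0.875y_{West} = 52.325 ⇒ y_{West} = 59.8.
Then y_{East} = 36.55 − 0.25·59.8 = 21.6.
Equilibrium price: P = 161.2 − 81.4 = 79.8.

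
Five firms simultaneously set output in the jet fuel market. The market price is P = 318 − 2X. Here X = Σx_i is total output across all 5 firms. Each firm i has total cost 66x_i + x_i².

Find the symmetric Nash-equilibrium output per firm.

A representative firm's profit is π_i = x_i(318 − 2X) − 66x_i − x_i², with X = x_i + Σ_{j≠i} x_j.
First-order condition: 252 − 6x_i − 2Σ_{j≠i} x_j = 0.
In a symmetric equilibrium every firm chooses the same x, so Σ_{j≠i} x_j = 4x. The condition becomes 252 − 14x = 0, giving x = 252/14 = 18.

18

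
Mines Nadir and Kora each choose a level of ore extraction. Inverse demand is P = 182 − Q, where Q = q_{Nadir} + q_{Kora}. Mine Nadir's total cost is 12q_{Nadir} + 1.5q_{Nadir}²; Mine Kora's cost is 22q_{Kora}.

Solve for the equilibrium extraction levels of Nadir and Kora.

Mine Nadir's profit: π = q_{Nadir}(182 − (q_{Nadir} + q_{Kora})) − 12q_{Nadir} − 1.5q_{Nadir}².
∂π/∂q_{Nadir} = 170 − 5q_{Nadir} − q_{Kora} = 0, so q_{Nadir} = 34 − 0.2q_{Kora}.
For Kora: ∂π/∂q_{Kora} = 160 − 2q_{Kora} − q_{Nadir} = 0 ⇒ q_{Kora} = 80 − 0.5q_{Nadir}.
Plugging q_{Kora} into Nadir's best response: q_{Nadir} = 34 − 0.2(80 − 0.5q_{Nadir}) ⇒ 0.9q_{Nadir} = 18, so q_{Nadir} = 20.
Then q_{Kora} = 80 − 0.5·20 = 70.

20, 70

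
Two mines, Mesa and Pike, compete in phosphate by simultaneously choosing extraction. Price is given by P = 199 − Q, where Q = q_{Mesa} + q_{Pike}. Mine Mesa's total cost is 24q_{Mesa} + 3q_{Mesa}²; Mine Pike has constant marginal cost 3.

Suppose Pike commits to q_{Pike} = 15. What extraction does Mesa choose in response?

Mine Mesa's profit: π = q_{Mesa}(199 − (q_{Mesa} + q_{Pike})) − 24q_{Mesa} − 3q_{Mesa}².
∂π/∂q_{Mesa} = 175 − 8q_{Mesa} − q_{Pike} = 0, so q_{Mesa} = 21.875 − 0.125q_{Pike}.
At q_{Pike} = 15: q_{Mesa} = 21.875 − 0.125·15 = 20.

20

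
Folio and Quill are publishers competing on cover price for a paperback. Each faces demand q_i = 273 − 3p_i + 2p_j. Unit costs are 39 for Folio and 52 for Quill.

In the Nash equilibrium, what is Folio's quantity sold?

182.8125

Folio's profit: π = (p_{Folio} − 39)(273 − 3p_{Folio} + 2p_{Quill}).
∂π/∂p_{Folio} = 390 − 6p_{Folio} + 2p_{Quill} = 0 ⇒ p_{Folio} = 65 + (1/3)p_{Quill}.
Similarly p_{Quill} = 71.5 + (1/3)p_{Folio}.
Substituting the second reaction function into the first: p_{Folio} = 65 + (1/3)(71.5 + (1/3)p_{Folio}), which gives (8/9)p_{Folio} = 533/6 ⇒ p_{Folio} = 99.9375.
Then p_{Quill} = 71.5 + (1/3)·99.9375 = 104.8125.
q_{Folio} = 273 − 3·99.9375 + 2·104.8125 = 182.8125.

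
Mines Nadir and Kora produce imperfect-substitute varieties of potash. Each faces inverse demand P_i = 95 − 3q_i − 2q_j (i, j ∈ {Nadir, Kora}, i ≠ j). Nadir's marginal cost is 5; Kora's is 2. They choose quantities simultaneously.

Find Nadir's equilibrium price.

Mine Nadir's profit: π = q_{Nadir}(95 − 3q_{Nadir} − 2q_{Kora}) − 5q_{Nadir}.
∂π/∂q_{Nadir} = 90 − 6q_{Nadir} − 2q_{Kora} = 0 ⇒ q_{Nadir} = 15 − (1/3)q_{Kora}.
Similarly q_{Kora} = 15.5 − (1/3)q_{Nadir}.
Substituting the second reaction function into the first: q_{Nadir} = 15 − (1/3)(15.5 − (1/3)q_{Nadir}), which gives (8/9)q_{Nadir} = 59/6 ⇒ q_{Nadir} = 11.0625.
Then q_{Kora} = 15.5 − (1/3)·11.0625 = 11.8125.
P_{Nadir} = 95 − 3·11.0625 − 2·11.8125 = 38.1875.

38.1875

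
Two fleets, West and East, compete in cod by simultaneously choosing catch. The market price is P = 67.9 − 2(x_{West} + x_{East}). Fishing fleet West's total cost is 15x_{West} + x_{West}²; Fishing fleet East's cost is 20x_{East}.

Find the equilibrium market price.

Fishing fleet West's profit: π = x_{West}(67.9 − 2(x_{West} + x_{East})) − 15x_{West} − x_{West}².
∂π/∂x_{West} = 52.9 − 6x_{West} − 2x_{East} = 0, so x_{West} = 529/60 − (1/3)x_{East}.
For East: ∂π/∂x_{East} = 47.9 − 4x_{East} − 2x_{West} = 0 ⇒ x_{East} = 11.975 − 0.5x_{West}.
Substituting the second reaction function into the first: x_{West} = 529/60 − (1/3)(11.975 − 0.5x_{West}), which gives (5/6)x_{West} = 4.825 ⇒ x_{West} = 5.79.
Then x_{East} = 11.975 − 0.5·5.79 = 9.08.
Equilibrium price: P = 67.9 − 2·14.87 = 38.16.

38.16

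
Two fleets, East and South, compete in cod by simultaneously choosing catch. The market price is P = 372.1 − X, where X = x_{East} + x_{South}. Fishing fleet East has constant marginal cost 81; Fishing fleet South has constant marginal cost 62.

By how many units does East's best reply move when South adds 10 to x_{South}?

-5

Fishing fleet East's profit: π = x_{East}(372.1 − (x_{East} + x_{South})) − 81x_{East}.
∂π/∂x_{East} = 291.1 − 2x_{East} − x_{South} = 0, so x_{East} = 145.55 − 0.5x_{South}.
The reaction-function slope is −0.5, so a 10-unit rise in x_{South} moves x_{East} by −0.5 × 10 = −5. East's best response falls — the actions are strategic substitutes.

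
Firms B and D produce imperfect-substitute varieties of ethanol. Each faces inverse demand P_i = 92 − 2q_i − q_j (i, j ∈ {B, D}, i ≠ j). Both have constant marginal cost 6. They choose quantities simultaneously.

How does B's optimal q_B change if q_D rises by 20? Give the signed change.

-5

Firm B's profit: π = q_B(92 − 2q_B − q_D) − 6q_B.
∂π/∂q_B = 86 − 4q_B − q_D = 0 ⇒ q_B = 21.5 − 0.25q_D.
The reaction-function slope is −0.25, so a 20-unit rise in q_D moves q_B by −0.25 × 20 = −5. B's best response falls — the actions are strategic substitutes.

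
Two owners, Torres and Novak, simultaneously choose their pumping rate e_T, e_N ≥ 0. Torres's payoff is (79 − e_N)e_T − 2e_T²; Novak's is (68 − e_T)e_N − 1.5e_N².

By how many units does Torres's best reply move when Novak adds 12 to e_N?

-3

Expanding Torres's payoff: 79e_T − e_Ne_T − 2e_T².
∂π/∂e_T = 79 − e_N − 4e_T = 0, so e_T = 19.75 − 0.25e_N.
The reaction-function slope is −0.25, so a 12-unit rise in e_N moves e_T by −0.25 × 12 = −3. Torres's best response falls — the actions are strategic substitutes.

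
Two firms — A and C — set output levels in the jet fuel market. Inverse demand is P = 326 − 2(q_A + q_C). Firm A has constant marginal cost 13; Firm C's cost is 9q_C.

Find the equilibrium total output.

105

Firm A's profit: π = q_A(326 − 2(q_A + q_C)) − 13q_A.
∂π/∂q_A = 313 − 4q_A − 2q_C = 0, so q_A = 78.25 − 0.5q_C.
By the same steps for C: q_C = 79.25 − 0.5q_A.
Plugging q_C into A's best response: q_A = 78.25 − 0.5(79.25 − 0.5q_A) ⇒ 0.75q_A = 38.625, so q_A = 51.5.
Then q_C = 79.25 − 0.5·51.5 = 53.5.
Total output: 51.5 + 53.5 = 105.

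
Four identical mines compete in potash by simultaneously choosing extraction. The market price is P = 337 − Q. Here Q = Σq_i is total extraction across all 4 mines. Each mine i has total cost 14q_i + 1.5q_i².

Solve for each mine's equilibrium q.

40.375

A representative mine's profit is π_i = q_i(337 − Q) − 14q_i − 1.5q_i², with Q = q_i + Σ_{j≠i} q_j.
First-order condition: 323 − 5q_i − Σ_{j≠i} q_j = 0.
Imposing symmetry (q_j = q for all j) turns Σ_{j≠i} q_j into 3q, so 323 = 8q and q = 40.375.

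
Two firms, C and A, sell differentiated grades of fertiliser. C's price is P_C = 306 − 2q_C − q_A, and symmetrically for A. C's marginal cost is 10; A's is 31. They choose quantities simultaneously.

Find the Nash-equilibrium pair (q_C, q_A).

60.6, 53.6

Firm C's profit: π = q_C(306 − 2q_C − q_A) − 10q_C.
∂π/∂q_C = 296 − 4q_C − q_A = 0 ⇒ q_C = 74 − 0.25q_A.
Similarly q_A = 68.75 − 0.25q_C.
Plugging q_A into C's best response: q_C = 74 − 0.25(68.75 − 0.25q_C) ⇒ 0.9375q_C = 56.8125, so q_C = 60.6.
Then q_A = 68.75 − 0.25·60.6 = 53.6.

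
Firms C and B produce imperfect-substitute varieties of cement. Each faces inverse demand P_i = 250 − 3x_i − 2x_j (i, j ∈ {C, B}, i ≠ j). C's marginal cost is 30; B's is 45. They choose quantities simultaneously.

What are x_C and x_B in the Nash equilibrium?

Firm C's profit: π = x_C(250 − 3x_C − 2x_B) − 30x_C.
∂π/∂x_C = 220 − 6x_C − 2x_B = 0 ⇒ x_C = 110/3 − (1/3)x_B.
Similarly x_B = 205/6 − (1/3)x_C.
Substituting the second reaction function into the first: x_C = 110/3 − (1/3)(205/6 − (1/3)x_C), which gives (8/9)x_C = 455/18 ⇒ x_C = 28.4375.
Then x_B = 205/6 − (1/3)·28.4375 = 24.6875.

28.4375, 24.6875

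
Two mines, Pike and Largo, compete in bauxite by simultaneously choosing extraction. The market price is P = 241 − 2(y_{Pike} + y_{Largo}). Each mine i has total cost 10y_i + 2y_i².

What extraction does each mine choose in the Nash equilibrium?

Mine Pike's profit: π = y_{Pike}(241 − 2(y_{Pike} + y_{Largo})) − 10y_{Pike} − 2y_{Pike}².
∂π/∂y_{Pike} = 231 − 8y_{Pike} − 2y_{Largo} = 0, so y_{Pike} = 28.875 − 0.25y_{Largo}.
The game is symmetric, so in equilibrium y_{Largo} = y_{Pike}: the reaction function gives 1.25y_{Pike} = 28.875, hence y_{Pike} = 23.1.

23.1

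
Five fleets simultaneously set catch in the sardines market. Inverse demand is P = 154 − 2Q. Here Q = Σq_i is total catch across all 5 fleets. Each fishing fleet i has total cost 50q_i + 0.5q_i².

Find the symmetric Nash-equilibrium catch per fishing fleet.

A representative fishing fleet's profit is π_i = q_i(154 − 2Q) − 50q_i − 0.5q_i², with Q = q_i + Σ_{j≠i} q_j.
First-order condition: 104 − 5q_i − 2Σ_{j≠i} q_j = 0.
Imposing symmetry (q_j = q for all j) turns Σ_{j≠i} q_j into 4q, so 104 = 13q and q = 8.

8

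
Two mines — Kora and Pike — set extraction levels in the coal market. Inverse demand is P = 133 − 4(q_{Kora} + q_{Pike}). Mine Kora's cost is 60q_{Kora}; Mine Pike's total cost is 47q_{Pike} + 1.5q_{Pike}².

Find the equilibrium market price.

Mine Kora's profit: π = q_{Kora}(133 − 4(q_{Kora} + q_{Pike})) − 60q_{Kora}.
∂π/∂q_{Kora} = 73 − 8q_{Kora} − 4q_{Pike} = 0, so q_{Kora} = 9.125 − 0.5q_{Pike}.
For Pike: ∂π/∂q_{Pike} = 86 − 11q_{Pike} − 4q_{Kora} = 0 ⇒ q_{Pike} = 86/11 − (4/11)q_{Kora}.
Plugging q_{Pike} into Kora's best response: q_{Kora} = 9.125 − 0.5(86/11 − (4/11)q_{Kora}) ⇒ (9/11)q_{Kora} = 459/88, so q_{Kora} = 6.375.
Then q_{Pike} = 86/11 − (4/11)·6.375 = 5.5.
Equilibrium price: P = 133 − 4·11.875 = 85.5.

85.5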